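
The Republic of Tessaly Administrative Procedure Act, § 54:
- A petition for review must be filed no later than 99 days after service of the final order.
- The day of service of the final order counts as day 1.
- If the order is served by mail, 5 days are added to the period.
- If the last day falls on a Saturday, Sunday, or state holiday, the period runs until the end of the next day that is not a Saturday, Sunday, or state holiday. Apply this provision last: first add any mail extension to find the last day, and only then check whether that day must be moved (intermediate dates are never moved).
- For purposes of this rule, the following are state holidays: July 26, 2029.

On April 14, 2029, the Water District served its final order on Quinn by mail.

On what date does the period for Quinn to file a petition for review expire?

Counting April 14, 2029 as day 1, day 99 is July 21, 2029.
Service was by mail, adding 5 days: July 21, 2029 + 5 days = July 26, 2029.
July 26, 2029 is a listed holiday. The next qualifying day is July 27, 2029.

July 27, 2029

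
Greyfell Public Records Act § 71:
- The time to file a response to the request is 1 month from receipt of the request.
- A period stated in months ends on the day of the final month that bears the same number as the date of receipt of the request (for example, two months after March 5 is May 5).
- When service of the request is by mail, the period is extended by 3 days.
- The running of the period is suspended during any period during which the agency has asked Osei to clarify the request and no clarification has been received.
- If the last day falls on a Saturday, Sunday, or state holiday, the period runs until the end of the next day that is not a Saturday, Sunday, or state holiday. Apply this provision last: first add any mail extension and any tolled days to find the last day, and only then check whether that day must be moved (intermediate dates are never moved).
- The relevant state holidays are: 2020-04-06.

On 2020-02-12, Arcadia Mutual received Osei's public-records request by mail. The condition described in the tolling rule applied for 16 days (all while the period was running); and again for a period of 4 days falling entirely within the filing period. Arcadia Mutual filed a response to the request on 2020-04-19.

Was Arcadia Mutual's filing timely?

1 month after 2020-02-12 is March 12, 2020.
Service was by mail, adding 3 days: March 12, 2020 + 3 days = March 15, 2020.
Tolling adds 16 days: March 15, 2020 + 16 days = March 31, 2020.
Tolling adds 4 days: March 31, 2020 + 4 days = April 4, 2020.
April 4, 2020 is Saturday; April 5, 2020 is Sunday; April 6, 2020 is a listed holiday. The next qualifying day is April 7, 2020.
The deadline is April 7, 2020; the filing on April 19, 2020 is after that date.

No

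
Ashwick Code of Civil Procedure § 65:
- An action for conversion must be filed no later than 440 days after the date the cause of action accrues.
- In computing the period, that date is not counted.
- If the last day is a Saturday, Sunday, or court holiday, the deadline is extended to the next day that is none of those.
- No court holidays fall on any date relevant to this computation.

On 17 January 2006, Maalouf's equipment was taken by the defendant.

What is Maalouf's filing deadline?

440 days after 17 January 2006 is April 2, 2007.
April 2, 2007 is a Monday and not a court holiday, so no extension applies.

April 2, 2007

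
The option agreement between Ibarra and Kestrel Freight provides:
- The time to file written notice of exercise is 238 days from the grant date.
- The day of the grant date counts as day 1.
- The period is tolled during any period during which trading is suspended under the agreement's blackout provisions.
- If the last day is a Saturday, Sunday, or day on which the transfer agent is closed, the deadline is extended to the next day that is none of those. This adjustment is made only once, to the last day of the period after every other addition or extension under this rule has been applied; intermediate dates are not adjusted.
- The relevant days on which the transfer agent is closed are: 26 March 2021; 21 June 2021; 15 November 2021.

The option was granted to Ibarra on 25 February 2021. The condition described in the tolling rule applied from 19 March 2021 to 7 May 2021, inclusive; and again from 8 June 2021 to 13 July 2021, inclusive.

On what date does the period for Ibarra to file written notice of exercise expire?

Counting 25 February 2021 as day 1, day 238 is October 20, 2021.
From March 19, 2021 through May 7, 2021 inclusive is 50 days; tolling adds 50 days: October 20, 2021 + 50 days = December 9, 2021.
From June 8, 2021 through July 13, 2021 inclusive is 36 days; tolling adds 36 days: December 9, 2021 + 36 days = January 14, 2022.
January 14, 2022 is a Friday and not a day on which the transfer agent is closed, so no extension applies.

January 14, 2022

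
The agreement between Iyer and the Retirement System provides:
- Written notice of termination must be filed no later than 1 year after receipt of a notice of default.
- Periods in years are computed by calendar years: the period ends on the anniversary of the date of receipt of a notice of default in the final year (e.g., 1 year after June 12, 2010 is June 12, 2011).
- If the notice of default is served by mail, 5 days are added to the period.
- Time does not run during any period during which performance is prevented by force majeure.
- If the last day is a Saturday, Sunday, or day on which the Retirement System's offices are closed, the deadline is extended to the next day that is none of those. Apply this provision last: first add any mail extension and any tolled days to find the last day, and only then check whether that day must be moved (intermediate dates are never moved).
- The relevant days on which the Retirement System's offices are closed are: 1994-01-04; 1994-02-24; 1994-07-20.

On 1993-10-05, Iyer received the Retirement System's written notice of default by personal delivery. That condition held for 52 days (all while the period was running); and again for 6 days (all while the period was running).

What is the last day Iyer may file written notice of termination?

December 2, 1994

1 year after 1993-10-05 is October 5, 1994.
Service was not by mail, so no mail extension applies.
Tolling adds 52 days: October 5, 1994 + 52 days = November 26, 1994.
Tolling adds 6 days: November 26, 1994 + 6 days = December 2, 1994.
December 2, 1994 is a Friday and not a day on which the Retirement System's offices are closed, so no extension applies.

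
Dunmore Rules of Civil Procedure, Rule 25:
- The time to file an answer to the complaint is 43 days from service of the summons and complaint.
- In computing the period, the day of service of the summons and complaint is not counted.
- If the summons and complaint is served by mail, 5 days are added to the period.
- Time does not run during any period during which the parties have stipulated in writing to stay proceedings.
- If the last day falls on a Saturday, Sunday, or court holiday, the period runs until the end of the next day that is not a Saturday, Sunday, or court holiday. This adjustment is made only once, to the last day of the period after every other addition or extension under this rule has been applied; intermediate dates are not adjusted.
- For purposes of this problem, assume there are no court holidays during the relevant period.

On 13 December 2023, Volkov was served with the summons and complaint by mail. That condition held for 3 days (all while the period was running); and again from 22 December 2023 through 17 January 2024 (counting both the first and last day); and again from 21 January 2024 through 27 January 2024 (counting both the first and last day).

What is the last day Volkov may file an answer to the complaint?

43 days after 13 December 2023 is January 25, 2024.
Service was by mail, adding 5 days: January 25, 2024 + 5 days = January 30, 2024.
Tolling adds 3 days: January 30, 2024 + 3 days = February 2, 2024.
From December 22, 2023 through January 17, 2024 inclusive is 27 days; tolling adds 27 days: February 2, 2024 + 27 days = February 29, 2024.
From January 21, 2024 through January 27, 2024 inclusive is 7 days; tolling adds 7 days: February 29, 2024 + 7 days = March 7, 2024.
March 7, 2024 is a Thursday and not a court holiday, so no extension applies.

March 7, 2024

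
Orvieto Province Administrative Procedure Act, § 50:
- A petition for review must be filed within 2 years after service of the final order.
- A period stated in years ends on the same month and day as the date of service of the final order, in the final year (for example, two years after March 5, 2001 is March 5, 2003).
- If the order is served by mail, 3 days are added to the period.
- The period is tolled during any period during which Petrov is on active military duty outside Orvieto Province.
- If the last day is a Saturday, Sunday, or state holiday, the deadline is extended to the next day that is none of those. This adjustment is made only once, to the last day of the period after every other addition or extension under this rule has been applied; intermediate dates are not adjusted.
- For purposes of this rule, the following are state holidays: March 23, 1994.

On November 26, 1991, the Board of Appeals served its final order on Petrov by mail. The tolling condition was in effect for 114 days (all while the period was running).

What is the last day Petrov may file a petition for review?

2 years after November 26, 1991 is November 26, 1993.
Service was by mail, adding 3 days: November 26, 1993 + 3 days = November 29, 1993.
Tolling adds 114 days: November 29, 1993 + 114 days = March 23, 1994.
March 23, 1994 is a listed holiday. The next qualifying day is March 24, 1994.

March 24, 1994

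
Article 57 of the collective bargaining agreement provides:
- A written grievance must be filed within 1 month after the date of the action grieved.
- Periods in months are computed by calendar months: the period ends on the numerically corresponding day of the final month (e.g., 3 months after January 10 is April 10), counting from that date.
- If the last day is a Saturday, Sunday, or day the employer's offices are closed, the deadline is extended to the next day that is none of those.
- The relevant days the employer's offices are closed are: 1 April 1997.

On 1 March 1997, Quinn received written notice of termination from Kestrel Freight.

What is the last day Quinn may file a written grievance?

April 2, 1997

1 month after 1 March 1997 is April 1, 1997.
April 1, 1997 is a listed holiday. The next qualifying day is April 2, 1997.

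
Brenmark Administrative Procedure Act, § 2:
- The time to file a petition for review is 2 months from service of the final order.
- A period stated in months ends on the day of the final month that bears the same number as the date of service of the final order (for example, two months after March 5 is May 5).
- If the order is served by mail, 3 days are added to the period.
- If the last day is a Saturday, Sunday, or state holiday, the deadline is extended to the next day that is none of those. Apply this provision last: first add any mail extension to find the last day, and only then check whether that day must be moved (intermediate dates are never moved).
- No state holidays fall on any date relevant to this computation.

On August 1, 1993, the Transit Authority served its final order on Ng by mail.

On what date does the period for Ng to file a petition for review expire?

2 months after August 1, 1993 is October 1, 1993.
Service was by mail, adding 3 days: October 1, 1993 + 3 days = October 4, 1993.
October 4, 1993 is a Monday and not a state holiday, so no extension applies.

October 4, 1993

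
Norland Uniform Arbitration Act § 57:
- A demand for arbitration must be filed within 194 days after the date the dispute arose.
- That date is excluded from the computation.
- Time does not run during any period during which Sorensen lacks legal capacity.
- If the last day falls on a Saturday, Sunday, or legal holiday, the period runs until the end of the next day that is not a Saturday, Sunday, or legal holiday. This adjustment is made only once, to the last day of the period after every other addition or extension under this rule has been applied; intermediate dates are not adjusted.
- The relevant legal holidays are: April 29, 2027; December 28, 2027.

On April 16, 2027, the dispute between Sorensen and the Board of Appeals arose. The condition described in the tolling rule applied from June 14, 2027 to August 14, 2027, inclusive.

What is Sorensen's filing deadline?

December 29, 2027

194 days after April 16, 2027 is October 27, 2027.
From June 14, 2027 through August 14, 2027 inclusive is 62 days; tolling adds 62 days: October 27, 2027 + 62 days = December 28, 2027.
December 28, 2027 is a listed holiday. The next qualifying day is December 29, 2027.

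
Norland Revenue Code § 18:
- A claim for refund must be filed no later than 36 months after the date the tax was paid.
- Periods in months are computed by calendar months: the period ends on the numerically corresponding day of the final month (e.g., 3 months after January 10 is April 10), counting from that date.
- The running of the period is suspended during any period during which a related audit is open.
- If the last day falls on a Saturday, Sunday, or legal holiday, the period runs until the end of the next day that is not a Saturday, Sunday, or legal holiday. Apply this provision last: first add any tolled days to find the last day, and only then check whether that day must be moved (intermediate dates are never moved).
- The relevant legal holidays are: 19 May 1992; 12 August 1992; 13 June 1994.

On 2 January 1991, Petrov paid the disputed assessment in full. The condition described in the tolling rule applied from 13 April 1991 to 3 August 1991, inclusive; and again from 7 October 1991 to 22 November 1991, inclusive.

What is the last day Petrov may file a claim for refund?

36 months after 2 January 1991 is January 2, 1994.
From April 13, 1991 through August 3, 1991 inclusive is 113 days; tolling adds 113 days: January 2, 1994 + 113 days = April 25, 1994.
From October 7, 1991 through November 22, 1991 inclusive is 47 days; tolling adds 47 days: April 25, 1994 + 47 days = June 11, 1994.
June 11, 1994 is Saturday; June 12, 1994 is Sunday; June 13, 1994 is a listed holiday. The next qualifying day is June 14, 1994.

June 14, 1994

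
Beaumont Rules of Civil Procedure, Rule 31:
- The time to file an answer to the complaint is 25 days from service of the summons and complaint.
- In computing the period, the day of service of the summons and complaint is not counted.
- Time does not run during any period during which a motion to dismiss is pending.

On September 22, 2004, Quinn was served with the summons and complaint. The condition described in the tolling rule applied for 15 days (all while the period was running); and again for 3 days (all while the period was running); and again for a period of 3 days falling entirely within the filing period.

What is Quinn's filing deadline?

November 7, 2004

25 days after September 22, 2004 is October 17, 2004.
Tolling adds 15 days: October 17, 2004 + 15 days = November 1, 2004.
Tolling adds 3 days: November 1, 2004 + 3 days = November 4, 2004.
Tolling adds 3 days: November 4, 2004 + 3 days = November 7, 2004.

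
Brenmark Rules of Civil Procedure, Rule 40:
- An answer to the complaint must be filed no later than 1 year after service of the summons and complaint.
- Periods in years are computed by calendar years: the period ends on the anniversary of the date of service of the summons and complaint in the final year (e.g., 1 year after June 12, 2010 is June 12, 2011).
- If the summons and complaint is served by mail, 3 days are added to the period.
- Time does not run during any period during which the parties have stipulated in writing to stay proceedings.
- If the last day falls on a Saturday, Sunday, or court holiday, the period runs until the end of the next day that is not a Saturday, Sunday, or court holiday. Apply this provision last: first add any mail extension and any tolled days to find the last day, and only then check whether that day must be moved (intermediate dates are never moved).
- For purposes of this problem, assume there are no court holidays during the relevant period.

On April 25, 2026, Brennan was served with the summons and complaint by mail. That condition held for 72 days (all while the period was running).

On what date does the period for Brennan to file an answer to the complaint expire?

July 9, 2027

1 year after April 25, 2026 is April 25, 2027.
Service was by mail, adding 3 days: April 25, 2027 + 3 days = April 28, 2027.
Tolling adds 72 days: April 28, 2027 + 72 days = July 9, 2027.
July 9, 2027 is a Friday and not a court holiday, so no extension applies.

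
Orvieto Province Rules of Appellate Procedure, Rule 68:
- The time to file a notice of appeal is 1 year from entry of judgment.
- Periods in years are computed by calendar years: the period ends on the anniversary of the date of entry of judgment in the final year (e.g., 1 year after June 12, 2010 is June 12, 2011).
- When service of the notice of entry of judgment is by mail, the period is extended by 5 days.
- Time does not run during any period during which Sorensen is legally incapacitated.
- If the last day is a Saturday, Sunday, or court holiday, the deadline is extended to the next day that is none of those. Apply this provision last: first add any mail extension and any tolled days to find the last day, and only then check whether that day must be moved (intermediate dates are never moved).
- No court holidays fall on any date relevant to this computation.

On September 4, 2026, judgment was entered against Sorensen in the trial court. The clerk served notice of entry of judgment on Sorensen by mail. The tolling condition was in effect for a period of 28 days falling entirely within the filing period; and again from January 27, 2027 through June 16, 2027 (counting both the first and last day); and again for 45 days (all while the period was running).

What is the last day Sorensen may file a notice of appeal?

1 year after September 4, 2026 is September 4, 2027.
Service was by mail, adding 5 days: September 4, 2027 + 5 days = September 9, 2027.
Tolling adds 28 days: September 9, 2027 + 28 days = October 7, 2027.
From January 27, 2027 through June 16, 2027 inclusive is 141 days; tolling adds 141 days: October 7, 2027 + 141 days = February 25, 2028.
Tolling adds 45 days: February 25, 2028 + 45 days = April 10, 2028.
April 10, 2028 is a Monday and not a court holiday, so no extension applies.

April 10, 2028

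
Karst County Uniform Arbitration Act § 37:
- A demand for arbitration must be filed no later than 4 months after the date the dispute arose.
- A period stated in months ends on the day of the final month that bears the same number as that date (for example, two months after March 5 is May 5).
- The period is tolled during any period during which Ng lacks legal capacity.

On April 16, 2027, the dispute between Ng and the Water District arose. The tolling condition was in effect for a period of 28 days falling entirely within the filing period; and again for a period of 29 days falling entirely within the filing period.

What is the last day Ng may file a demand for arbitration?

4 months after April 16, 2027 is August 16, 2027.
Tolling adds 28 days: August 16, 2027 + 28 days = September 13, 2027.
Tolling adds 29 days: September 13, 2027 + 29 days = October 12, 2027.

October 12, 2027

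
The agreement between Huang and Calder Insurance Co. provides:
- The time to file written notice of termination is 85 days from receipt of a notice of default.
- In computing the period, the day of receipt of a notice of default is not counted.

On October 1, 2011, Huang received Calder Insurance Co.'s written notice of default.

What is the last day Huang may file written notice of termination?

85 days after October 1, 2011 is December 25, 2011.

December 25, 2011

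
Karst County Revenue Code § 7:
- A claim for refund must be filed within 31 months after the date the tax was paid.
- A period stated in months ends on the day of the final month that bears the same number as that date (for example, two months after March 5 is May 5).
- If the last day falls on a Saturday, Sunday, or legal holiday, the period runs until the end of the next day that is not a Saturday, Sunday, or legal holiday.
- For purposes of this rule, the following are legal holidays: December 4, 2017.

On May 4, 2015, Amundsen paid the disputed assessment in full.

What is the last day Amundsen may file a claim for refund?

December 5, 2017

31 months after May 4, 2015 is December 4, 2017.
December 4, 2017 is a listed holiday. The next qualifying day is December 5, 2017.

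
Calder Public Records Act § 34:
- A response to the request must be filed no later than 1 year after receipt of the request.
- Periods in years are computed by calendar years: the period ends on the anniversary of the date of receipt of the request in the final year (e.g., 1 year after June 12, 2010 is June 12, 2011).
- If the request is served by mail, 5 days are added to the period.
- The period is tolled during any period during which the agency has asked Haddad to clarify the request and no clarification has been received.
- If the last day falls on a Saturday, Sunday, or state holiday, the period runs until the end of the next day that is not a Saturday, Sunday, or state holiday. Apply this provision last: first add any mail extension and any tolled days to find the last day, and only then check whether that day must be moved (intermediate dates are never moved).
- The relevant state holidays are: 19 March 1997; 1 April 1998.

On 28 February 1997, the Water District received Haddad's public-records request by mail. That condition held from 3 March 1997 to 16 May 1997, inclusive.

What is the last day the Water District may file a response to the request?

1 year after 28 February 1997 is February 28, 1998.
Service was by mail, adding 5 days: February 28, 1998 + 5 days = March 5, 1998.
From March 3, 1997 through May 16, 1997 inclusive is 75 days; tolling adds 75 days: March 5, 1998 + 75 days = May 19, 1998.
May 19, 1998 is a Tuesday and not a state holiday, so no extension applies.

May 19, 1998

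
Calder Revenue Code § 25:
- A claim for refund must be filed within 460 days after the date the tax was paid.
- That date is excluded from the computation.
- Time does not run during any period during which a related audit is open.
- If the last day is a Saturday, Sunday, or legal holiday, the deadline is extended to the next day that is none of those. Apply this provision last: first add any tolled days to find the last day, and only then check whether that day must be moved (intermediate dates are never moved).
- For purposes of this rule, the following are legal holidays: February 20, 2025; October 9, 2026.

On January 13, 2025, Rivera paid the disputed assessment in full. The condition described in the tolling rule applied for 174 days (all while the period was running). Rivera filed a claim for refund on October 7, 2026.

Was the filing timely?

Yes

460 days after January 13, 2025 is April 18, 2026.
Tolling adds 174 days: April 18, 2026 + 174 days = October 9, 2026.
October 9, 2026 is a listed holiday; October 10, 2026 is Saturday; October 11, 2026 is Sunday. The next qualifying day is October 12, 2026.
The deadline is October 12, 2026; the filing on October 7, 2026 is on or before that date.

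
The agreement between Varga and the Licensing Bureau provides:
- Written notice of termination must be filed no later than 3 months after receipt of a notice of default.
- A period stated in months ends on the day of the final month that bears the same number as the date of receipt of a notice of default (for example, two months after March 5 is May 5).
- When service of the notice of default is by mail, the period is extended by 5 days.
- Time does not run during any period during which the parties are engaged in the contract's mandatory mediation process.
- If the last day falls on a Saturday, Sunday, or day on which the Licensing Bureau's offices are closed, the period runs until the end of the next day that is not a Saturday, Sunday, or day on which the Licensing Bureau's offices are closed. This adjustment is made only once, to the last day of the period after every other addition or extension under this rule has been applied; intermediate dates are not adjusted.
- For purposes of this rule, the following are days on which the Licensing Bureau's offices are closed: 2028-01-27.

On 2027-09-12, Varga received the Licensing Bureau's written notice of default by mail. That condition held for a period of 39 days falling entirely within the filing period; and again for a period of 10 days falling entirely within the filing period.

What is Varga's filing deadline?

3 months after 2027-09-12 is December 12, 2027.
Service was by mail, adding 5 days: December 12, 2027 + 5 days = December 17, 2027.
Tolling adds 39 days: December 17, 2027 + 39 days = January 25, 2028.
Tolling adds 10 days: January 25, 2028 + 10 days = February 4, 2028.
February 4, 2028 is a Friday and not a day on which the Licensing Bureau's offices are closed, so no extension applies.

February 4, 2028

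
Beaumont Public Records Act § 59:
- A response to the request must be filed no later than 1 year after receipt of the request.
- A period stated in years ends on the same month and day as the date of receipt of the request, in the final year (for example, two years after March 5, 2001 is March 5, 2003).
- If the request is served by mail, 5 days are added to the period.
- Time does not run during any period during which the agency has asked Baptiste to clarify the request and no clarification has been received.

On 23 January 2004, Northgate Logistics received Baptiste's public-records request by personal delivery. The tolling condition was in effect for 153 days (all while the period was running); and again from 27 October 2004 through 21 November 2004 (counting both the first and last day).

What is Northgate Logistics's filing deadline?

1 year after 23 January 2004 is January 23, 2005.
Service was not by mail, so no mail extension applies.
Tolling adds 153 days: January 23, 2005 + 153 days = June 25, 2005.
From October 27, 2004 through November 21, 2004 inclusive is 26 days; tolling adds 26 days: June 25, 2005 + 26 days = July 21, 2005.

July 21, 2005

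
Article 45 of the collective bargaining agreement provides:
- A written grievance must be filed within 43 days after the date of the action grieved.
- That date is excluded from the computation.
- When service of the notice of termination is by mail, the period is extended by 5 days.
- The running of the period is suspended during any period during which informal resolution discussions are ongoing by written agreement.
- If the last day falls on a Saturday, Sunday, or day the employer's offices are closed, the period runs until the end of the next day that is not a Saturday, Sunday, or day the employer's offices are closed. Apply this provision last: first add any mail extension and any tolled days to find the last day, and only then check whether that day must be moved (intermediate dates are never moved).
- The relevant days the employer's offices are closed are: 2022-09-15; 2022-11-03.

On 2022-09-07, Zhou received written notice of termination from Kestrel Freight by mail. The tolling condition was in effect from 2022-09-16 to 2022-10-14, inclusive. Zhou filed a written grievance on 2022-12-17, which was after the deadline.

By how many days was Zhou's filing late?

24 days

43 days after 2022-09-07 is October 20, 2022.
Service was by mail, adding 5 days: October 20, 2022 + 5 days = October 25, 2022.
From September 16, 2022 through October 14, 2022 inclusive is 29 days; tolling adds 29 days: October 25, 2022 + 29 days = November 23, 2022.
November 23, 2022 is a Wednesday and not a day the employer's offices are closed, so no extension applies.
The deadline is November 23, 2022; from November 23, 2022 to December 17, 2022 is 24 days.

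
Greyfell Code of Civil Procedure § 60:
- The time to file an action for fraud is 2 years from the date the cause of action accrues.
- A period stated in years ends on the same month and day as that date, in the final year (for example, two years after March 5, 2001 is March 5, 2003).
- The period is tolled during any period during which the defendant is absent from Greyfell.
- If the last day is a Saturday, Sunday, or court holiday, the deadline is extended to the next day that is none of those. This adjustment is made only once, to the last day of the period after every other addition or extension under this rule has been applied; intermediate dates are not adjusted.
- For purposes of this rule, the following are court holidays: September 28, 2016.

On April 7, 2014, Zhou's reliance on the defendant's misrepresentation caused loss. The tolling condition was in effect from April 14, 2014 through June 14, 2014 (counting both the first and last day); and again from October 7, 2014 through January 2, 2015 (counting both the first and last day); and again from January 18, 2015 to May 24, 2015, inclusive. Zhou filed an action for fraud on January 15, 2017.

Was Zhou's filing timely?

2 years after April 7, 2014 is April 7, 2016.
From April 14, 2014 through June 14, 2014 inclusive is 62 days; tolling adds 62 days: April 7, 2016 + 62 days = June 8, 2016.
From October 7, 2014 through January 2, 2015 inclusive is 88 days; tolling adds 88 days: June 8, 2016 + 88 days = September 4, 2016.
From January 18, 2015 through May 24, 2015 inclusive is 127 days; tolling adds 127 days: September 4, 2016 + 127 days = January 9, 2017.
January 9, 2017 is a Monday and not a court holiday, so no extension applies.
The deadline is January 9, 2017; the filing on January 15, 2017 is after that date.

No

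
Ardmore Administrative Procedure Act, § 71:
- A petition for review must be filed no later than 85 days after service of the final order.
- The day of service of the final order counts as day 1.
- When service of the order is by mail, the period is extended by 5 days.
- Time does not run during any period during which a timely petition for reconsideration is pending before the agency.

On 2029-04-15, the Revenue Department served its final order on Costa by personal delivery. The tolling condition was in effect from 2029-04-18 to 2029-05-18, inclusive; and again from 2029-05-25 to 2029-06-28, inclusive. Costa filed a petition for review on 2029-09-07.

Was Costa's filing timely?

Counting 2029-04-15 as day 1, day 85 is July 8, 2029.
Service was not by mail, so no mail extension applies.
From April 18, 2029 through May 18, 2029 inclusive is 31 days; tolling adds 31 days: July 8, 2029 + 31 days = August 8, 2029.
From May 25, 2029 through June 28, 2029 inclusive is 35 days; tolling adds 35 days: August 8, 2029 + 35 days = September 12, 2029.
The deadline is September 12, 2029; the filing on September 7, 2029 is on or before that date.

Yes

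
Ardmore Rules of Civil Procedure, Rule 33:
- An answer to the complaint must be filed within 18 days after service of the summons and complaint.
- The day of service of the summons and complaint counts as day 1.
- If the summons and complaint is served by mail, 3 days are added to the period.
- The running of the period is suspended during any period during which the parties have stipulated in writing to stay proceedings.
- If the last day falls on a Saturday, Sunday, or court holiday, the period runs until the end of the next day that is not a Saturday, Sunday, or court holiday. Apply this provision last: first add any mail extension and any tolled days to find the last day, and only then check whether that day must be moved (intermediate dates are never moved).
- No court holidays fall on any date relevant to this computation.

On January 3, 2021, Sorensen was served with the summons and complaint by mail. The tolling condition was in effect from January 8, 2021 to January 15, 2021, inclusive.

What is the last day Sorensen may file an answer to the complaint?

February 1, 2021

Counting January 3, 2021 as day 1, day 18 is January 20, 2021.
Service was by mail, adding 3 days: January 20, 2021 + 3 days = January 23, 2021.
From January 8, 2021 through January 15, 2021 inclusive is 8 days; tolling adds 8 days: January 23, 2021 + 8 days = January 31, 2021.
January 31, 2021 is Sunday. The next qualifying day is February 1, 2021.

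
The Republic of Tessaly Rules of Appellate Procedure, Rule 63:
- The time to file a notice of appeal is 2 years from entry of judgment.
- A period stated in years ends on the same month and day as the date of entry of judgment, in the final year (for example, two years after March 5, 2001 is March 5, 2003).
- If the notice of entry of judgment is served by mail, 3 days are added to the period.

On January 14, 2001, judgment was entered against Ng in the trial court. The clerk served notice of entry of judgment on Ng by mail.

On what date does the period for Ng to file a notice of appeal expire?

2 years after January 14, 2001 is January 14, 2003.
Service was by mail, adding 3 days: January 14, 2003 + 3 days = January 17, 2003.

January 17, 2003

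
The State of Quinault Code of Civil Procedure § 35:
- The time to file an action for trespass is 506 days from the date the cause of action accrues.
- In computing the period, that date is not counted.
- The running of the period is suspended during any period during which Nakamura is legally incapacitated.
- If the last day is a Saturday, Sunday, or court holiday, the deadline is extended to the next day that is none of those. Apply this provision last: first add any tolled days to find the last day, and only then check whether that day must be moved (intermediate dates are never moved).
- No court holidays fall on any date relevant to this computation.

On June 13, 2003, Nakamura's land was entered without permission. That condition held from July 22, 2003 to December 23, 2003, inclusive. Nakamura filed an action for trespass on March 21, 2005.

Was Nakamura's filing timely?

506 days after June 13, 2003 is October 31, 2004.
From July 22, 2003 through December 23, 2003 inclusive is 155 days; tolling adds 155 days: October 31, 2004 + 155 days = April 4, 2005.
April 4, 2005 is a Monday and not a court holiday, so no extension applies.
The deadline is April 4, 2005; the filing on March 21, 2005 is on or before that date.

Yes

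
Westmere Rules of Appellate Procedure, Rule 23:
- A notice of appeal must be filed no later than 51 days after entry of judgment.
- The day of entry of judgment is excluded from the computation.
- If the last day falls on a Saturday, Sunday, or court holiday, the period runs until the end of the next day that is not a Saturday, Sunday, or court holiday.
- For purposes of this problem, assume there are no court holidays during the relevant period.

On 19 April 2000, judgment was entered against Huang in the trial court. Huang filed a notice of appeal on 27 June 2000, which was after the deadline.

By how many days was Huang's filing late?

18 days

51 days after 19 April 2000 is June 9, 2000.
June 9, 2000 is a Friday and not a court holiday, so no extension applies.
The deadline is June 9, 2000; from June 9, 2000 to June 27, 2000 is 18 days.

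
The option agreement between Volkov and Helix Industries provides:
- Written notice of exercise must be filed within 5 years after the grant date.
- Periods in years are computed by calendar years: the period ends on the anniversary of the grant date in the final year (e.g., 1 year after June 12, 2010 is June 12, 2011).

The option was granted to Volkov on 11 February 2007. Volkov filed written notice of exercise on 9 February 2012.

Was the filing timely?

5 years after 11 February 2007 is February 11, 2012.
The deadline is February 11, 2012; the filing on February 9, 2012 is on or before that date.

Yes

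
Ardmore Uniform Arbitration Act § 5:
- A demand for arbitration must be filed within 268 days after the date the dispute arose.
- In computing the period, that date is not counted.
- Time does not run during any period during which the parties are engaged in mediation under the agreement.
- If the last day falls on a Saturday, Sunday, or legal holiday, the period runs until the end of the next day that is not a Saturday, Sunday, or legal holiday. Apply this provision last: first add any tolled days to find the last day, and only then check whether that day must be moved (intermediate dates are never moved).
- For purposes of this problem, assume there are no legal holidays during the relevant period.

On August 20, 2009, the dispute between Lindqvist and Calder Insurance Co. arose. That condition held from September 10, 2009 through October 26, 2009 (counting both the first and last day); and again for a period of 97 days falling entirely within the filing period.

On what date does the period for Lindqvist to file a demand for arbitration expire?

268 days after August 20, 2009 is May 15, 2010.
From September 10, 2009 through October 26, 2009 inclusive is 47 days; tolling adds 47 days: May 15, 2010 + 47 days = July 1, 2010.
Tolling adds 97 days: July 1, 2010 + 97 days = October 6, 2010.
October 6, 2010 is a Wednesday and not a legal holiday, so no extension applies.

October 6, 2010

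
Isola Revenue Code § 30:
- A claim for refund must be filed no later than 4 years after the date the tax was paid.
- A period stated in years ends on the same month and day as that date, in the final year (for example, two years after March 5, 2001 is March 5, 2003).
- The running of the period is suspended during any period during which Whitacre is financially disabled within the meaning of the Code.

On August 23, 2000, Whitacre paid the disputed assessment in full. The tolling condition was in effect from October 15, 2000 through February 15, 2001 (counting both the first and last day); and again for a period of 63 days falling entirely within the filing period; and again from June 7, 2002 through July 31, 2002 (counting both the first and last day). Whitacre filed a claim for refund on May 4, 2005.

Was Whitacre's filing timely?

4 years after August 23, 2000 is August 23, 2004.
From October 15, 2000 through February 15, 2001 inclusive is 124 days; tolling adds 124 days: August 23, 2004 + 124 days = December 25, 2004.
Tolling adds 63 days: December 25, 2004 + 63 days = February 26, 2005.
From June 7, 2002 through July 31, 2002 inclusive is 55 days; tolling adds 55 days: February 26, 2005 + 55 days = April 22, 2005.
The deadline is April 22, 2005; the filing on May 4, 2005 is after that date.

No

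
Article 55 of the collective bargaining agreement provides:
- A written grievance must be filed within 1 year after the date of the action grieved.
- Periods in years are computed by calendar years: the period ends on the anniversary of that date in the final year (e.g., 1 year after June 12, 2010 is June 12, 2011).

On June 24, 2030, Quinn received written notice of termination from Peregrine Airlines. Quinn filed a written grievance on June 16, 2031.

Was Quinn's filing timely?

Yes

1 year after June 24, 2030 is June 24, 2031.
The deadline is June 24, 2031; the filing on June 16, 2031 is on or before that date.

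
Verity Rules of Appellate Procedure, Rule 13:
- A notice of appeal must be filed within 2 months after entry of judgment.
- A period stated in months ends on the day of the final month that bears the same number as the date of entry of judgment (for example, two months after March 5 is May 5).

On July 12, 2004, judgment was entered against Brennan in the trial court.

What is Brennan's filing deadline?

September 12, 2004

2 months after July 12, 2004 is September 12, 2004.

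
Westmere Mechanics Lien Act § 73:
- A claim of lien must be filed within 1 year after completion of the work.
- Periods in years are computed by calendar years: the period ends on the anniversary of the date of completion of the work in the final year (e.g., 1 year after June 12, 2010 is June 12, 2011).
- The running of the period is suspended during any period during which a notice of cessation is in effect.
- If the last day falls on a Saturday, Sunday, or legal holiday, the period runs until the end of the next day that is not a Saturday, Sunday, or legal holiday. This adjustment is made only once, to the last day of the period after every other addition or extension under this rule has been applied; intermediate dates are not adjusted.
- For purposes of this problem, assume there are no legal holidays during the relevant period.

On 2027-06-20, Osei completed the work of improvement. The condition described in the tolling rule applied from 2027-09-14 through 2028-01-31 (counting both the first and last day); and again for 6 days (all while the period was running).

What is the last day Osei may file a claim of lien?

1 year after 2027-06-20 is June 20, 2028.
From September 14, 2027 through January 31, 2028 inclusive is 140 days; tolling adds 140 days: June 20, 2028 + 140 days = November 7, 2028.
Tolling adds 6 days: November 7, 2028 + 6 days = November 13, 2028.
November 13, 2028 is a Monday and not a legal holiday, so no extension applies.

November 13, 2028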